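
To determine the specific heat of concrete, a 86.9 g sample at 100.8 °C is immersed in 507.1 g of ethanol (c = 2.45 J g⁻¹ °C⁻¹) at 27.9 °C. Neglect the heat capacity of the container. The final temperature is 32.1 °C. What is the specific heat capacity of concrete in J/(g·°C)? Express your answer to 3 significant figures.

c = 0.874 J/(g·°C)

q_gained = (507.1 × 2.45) × (32.1 − 27.9) = 5218 J
q_lost = 86.9 × c × (100.8 − 32.1) = 5970.03 c
Set equal: c = 5218 / 5970.03 = 0.874 J/(g·°C)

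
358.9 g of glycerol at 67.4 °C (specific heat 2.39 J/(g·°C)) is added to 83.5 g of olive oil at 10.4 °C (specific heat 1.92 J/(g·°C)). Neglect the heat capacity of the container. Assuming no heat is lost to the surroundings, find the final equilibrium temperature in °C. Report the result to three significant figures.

T_f = 58.4 °C

Heat lost by glycerol = heat gained by olive oil.
(358.9)(2.39)(67.4 − T) = (83.5)(1.92)(T − 10.4)
857.771 (67.4 − T) = 160.32 (T − 10.4)
57814 − 857.771 T = 160.32 T − 1667.3
59481.3 = 1018.091 T
T = 58.42 °C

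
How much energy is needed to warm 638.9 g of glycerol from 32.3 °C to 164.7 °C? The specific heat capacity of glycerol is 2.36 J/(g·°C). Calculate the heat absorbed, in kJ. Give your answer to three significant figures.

q = 200 kJ

q = m c ΔT = 638.9 × 2.36 × (164.7 − 32.3)
q = 638.9 × 2.36 × 132.4 = 199600 J = 200 kJ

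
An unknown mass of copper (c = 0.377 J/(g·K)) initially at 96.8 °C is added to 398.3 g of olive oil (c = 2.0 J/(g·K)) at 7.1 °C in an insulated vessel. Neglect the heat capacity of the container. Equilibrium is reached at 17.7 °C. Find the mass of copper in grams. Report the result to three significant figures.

q_gained = (398.3 × 2.0) × (17.7 − 7.1) = 8444 J
q_lost = m × 0.377 × (96.8 − 17.7) = 29.8207 m
m = 8444 / 29.8207 = 283 g

m = 283 g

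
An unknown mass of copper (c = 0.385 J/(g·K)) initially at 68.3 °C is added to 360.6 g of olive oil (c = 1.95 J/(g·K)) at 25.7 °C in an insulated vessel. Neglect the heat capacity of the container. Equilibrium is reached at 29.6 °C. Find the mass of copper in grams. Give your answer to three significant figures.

q_gained = (360.6 × 1.95) × (29.6 − 25.7) = 2742 J
q_lost = m × 0.385 × (68.3 − 29.6) = 14.8995 m
m = 2742 / 14.8995 = 184 g

m = 184 g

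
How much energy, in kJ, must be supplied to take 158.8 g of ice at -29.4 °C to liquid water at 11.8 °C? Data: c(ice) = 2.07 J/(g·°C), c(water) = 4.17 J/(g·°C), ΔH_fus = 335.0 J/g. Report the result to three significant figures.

q = 70.7 kJ

q1 (heat ice -29.4→0.0 °C): 158.8 × 2.07 × 29.4 = 9664 J
q2 (melt at 0 °C): 158.8 × 335.0 = 53198 J
q3 (heat water 0.0→11.8 °C): 158.8 × 4.17 × 11.8 = 7814 J
Total: 9664 + 53198 + 7814 = 70676 J = 70.7 kJ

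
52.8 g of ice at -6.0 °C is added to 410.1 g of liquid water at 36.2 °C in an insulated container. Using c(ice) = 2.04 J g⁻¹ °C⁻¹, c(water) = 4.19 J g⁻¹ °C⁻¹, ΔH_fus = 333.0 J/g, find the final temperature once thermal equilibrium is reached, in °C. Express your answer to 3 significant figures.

Heat to bring ice to 0 °C and melt it: q₁ = 52.8×2.04×6.0 + 52.8×333.0 = 18229 J
Heat the water can supply cooling to 0 °C: 410.1×4.19×36.2 = 62203.1 J > q₁, so all ice melts.
Energy balance: 410.1×4.19×(36.2 − T) = 18229 + 52.8×4.19×(T − 0)
1718.319(36.2 − T) = 18229 + 221.232 T
62203.1 − 18229 = 1939.551 T
T = 43974.1 / 1939.551 = 22.67 °C

T_f = 22.7 °C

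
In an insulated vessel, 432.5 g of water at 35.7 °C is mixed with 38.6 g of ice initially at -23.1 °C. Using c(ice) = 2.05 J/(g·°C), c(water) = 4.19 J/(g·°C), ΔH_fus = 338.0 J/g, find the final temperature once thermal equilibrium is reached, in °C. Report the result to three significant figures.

T_f = 25.2 °C

Heat to bring ice to 0 °C and melt it: q₁ = 38.6×2.05×23.1 + 38.6×338.0 = 14875 J
Heat the water can supply cooling to 0 °C: 432.5×4.19×35.7 = 64694.6 J > q₁, so all ice melts.
Energy balance: 432.5×4.19×(35.7 − T) = 14875 + 38.6×4.19×(T − 0)
1812.175(35.7 − T) = 14875 + 161.734 T
64694.6 − 14875 = 1973.909 T
T = 49819.6 / 1973.909 = 25.24 °C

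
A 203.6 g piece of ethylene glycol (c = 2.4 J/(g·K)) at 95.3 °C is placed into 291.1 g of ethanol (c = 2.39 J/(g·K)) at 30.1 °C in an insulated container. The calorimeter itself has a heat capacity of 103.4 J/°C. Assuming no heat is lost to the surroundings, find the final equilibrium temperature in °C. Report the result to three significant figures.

T_f = 54.8 °C

Heat lost by ethylene glycol = heat gained by ethanol + calorimeter.
(203.6)(2.4)(95.3 − T) = [(291.1)(2.39) + 103.4](T − 30.1)
488.64 (95.3 − T) = 799.129 (T − 30.1)
46567 − 488.64 T = 799.129 T − 24054
70621 = 1287.769 T
T = 54.84 °C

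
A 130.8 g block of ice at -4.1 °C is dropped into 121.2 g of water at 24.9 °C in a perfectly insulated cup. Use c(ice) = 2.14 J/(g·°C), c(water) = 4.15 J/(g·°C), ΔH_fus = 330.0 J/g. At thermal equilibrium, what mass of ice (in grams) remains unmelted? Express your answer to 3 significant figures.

m_ice remaining = 96.3 g

Heat to warm all ice to 0 °C: 130.8×2.14×4.1 = 1147.6 J
Heat released by water cooling to 0 °C: 121.2×4.15×24.9 = 12524 J
12524 J < 1147.6 + 130.8×330.0 = 44311.6 J, so not all ice melts; final T = 0 °C.
Heat left for melting: 12524 − 1147.6 = 11376.4 J
Mass melted = 11376.4 / 330.0 = 34.47 g
Ice remaining = 130.8 − 34.47 = 96.33 g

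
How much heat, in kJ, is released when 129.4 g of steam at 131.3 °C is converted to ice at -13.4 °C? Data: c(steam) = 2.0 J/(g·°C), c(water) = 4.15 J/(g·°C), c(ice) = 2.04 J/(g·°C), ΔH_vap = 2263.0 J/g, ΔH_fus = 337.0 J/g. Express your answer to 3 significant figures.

q = 402 kJ

q1 (cool steam 131.3→100 °C): 129.4 × 2.0 × 31.3 = 8100 J
q2 (condense at 100 °C): 129.4 × 2263.0 = 292832 J
q3 (cool water 100→0 °C): 129.4 × 4.15 × 100.0 = 53701 J
q4 (freeze at 0 °C): 129.4 × 337.0 = 43608 J
q5 (cool ice 0→-13.4 °C): 129.4 × 2.04 × 13.4 = 3537 J
Total: 8100 + 292832 + 53701 + 43608 + 3537 = 401778 J = 402 kJ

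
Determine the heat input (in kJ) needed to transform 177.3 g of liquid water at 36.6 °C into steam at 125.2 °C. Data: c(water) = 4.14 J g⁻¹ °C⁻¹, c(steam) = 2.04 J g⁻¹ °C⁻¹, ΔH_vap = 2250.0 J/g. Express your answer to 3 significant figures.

q1 (heat water 36.6→100.0 °C): 177.3 × 4.14 × 63.4 = 46537 J
q2 (vaporize at 100 °C): 177.3 × 2250.0 = 398925 J
q3 (heat steam 100.0→125.2 °C): 177.3 × 2.04 × 25.2 = 9115 J
Total: 46537 + 398925 + 9115 = 454577 J = 455 kJ

q = 455 kJ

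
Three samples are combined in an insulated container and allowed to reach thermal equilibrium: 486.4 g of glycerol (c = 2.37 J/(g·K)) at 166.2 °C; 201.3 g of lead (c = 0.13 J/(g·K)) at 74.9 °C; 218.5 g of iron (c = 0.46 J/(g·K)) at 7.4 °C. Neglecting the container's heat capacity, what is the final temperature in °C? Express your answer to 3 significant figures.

Σ mᵢcᵢ(T − Tᵢ) = 0  ⇒  T = Σ mᵢcᵢTᵢ / Σ mᵢcᵢ
Σ mᵢcᵢ = 486.4×2.37 + 201.3×0.13 + 218.5×0.46 = 1279.447
Σ mᵢcᵢTᵢ = 1152.768×166.2 + 26.169×74.9 + 100.51×7.4 = 194290
T = 194290 / 1279.447 = 151.9 °C

T_f = 152 °C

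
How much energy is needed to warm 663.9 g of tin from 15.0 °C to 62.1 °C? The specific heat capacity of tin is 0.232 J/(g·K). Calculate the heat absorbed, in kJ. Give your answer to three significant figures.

q = m c ΔT = 663.9 × 0.232 × (62.1 − 15.0)
q = 663.9 × 0.232 × 47.1 = 7254.6 J = 7.25 kJ

q = 7.25 kJ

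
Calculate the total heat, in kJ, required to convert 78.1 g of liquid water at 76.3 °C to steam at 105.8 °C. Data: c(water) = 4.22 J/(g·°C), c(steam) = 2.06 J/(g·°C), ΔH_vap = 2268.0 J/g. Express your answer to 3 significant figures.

q = 186 kJ

q1 (heat water 76.3→100.0 °C): 78.1 × 4.22 × 23.7 = 7811 J
q2 (vaporize at 100 °C): 78.1 × 2268.0 = 177131 J
q3 (heat steam 100.0→105.8 °C): 78.1 × 2.06 × 5.8 = 933 J
Total: 7811 + 177131 + 933 = 185875 J = 186 kJ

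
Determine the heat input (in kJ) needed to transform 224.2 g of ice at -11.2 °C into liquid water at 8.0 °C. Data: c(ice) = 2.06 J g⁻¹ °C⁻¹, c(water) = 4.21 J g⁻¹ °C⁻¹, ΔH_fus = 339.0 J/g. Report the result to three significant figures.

q1 (heat ice -11.2→0.0 °C): 224.2 × 2.06 × 11.2 = 5173 J
q2 (melt at 0 °C): 224.2 × 339.0 = 76004 J
q3 (heat water 0.0→8.0 °C): 224.2 × 4.21 × 8.0 = 7551 J
Total: 5173 + 76004 + 7551 = 88728 J = 88.7 kJ

q = 88.7 kJ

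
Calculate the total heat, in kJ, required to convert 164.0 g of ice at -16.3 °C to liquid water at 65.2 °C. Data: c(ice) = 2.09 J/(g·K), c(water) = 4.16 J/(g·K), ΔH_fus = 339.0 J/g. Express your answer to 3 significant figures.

q = 106 kJ

q1 (heat ice -16.3→0.0 °C): 164.0 × 2.09 × 16.3 = 5587 J
q2 (melt at 0 °C): 164.0 × 339.0 = 55596 J
q3 (heat water 0.0→65.2 °C): 164.0 × 4.16 × 65.2 = 44482 J
Total: 5587 + 55596 + 44482 = 105665 J = 106 kJ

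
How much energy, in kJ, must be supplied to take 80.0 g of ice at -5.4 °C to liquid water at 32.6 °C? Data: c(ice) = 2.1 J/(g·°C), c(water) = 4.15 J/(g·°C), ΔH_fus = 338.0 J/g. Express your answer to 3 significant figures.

q = 38.8 kJ

q1 (heat ice -5.4→0.0 °C): 80.0 × 2.1 × 5.4 = 907 J
q2 (melt at 0 °C): 80.0 × 338.0 = 27040 J
q3 (heat water 0.0→32.6 °C): 80.0 × 4.15 × 32.6 = 10823 J
Total: 907 + 27040 + 10823 = 38770 J = 38.8 kJ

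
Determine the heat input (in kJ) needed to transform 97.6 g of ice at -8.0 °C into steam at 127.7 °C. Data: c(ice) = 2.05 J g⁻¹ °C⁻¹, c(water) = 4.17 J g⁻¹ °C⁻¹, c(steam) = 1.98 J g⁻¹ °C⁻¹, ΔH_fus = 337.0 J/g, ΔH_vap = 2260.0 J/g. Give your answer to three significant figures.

q1 (heat ice -8.0→0.0 °C): 97.6 × 2.05 × 8.0 = 1601 J
q2 (melt at 0 °C): 97.6 × 337.0 = 32891 J
q3 (heat water 0.0→100.0 °C): 97.6 × 4.17 × 100.0 = 40699 J
q4 (vaporize at 100 °C): 97.6 × 2260.0 = 220576 J
q5 (heat steam 100.0→127.7 °C): 97.6 × 1.98 × 27.7 = 5353 J
Total: 1601 + 32891 + 40699 + 220576 + 5353 = 301120 J = 301 kJ

q = 301 kJ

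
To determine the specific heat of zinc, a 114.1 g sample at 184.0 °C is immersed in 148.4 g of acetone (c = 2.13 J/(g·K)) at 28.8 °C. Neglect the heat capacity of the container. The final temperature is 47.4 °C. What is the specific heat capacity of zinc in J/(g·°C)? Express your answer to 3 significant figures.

c = 0.377 J/(g·°C)

q_gained = (148.4 × 2.13) × (47.4 − 28.8) = 5879 J
q_lost = 114.1 × c × (184.0 − 47.4) = 15586.06 c
Set equal: c = 5879 / 15586.06 = 0.377 J/(g·°C)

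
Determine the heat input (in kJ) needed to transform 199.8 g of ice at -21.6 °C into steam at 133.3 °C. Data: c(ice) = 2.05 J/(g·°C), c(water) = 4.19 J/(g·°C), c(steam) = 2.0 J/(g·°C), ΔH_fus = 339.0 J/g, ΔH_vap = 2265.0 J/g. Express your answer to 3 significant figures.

q1 (heat ice -21.6→0.0 °C): 199.8 × 2.05 × 21.6 = 8847 J
q2 (melt at 0 °C): 199.8 × 339.0 = 67732 J
q3 (heat water 0.0→100.0 °C): 199.8 × 4.19 × 100.0 = 83716 J
q4 (vaporize at 100 °C): 199.8 × 2265.0 = 452547 J
q5 (heat steam 100.0→133.3 °C): 199.8 × 2.0 × 33.3 = 13307 J
Total: 8847 + 67732 + 83716 + 452547 + 13307 = 626149 J = 626 kJ

q = 626 kJ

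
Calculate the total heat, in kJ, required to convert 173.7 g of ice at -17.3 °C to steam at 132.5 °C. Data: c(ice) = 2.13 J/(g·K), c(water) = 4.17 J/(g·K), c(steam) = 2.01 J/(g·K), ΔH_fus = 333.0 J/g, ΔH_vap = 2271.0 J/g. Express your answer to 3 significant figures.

q = 542 kJ

q1 (heat ice -17.3→0.0 °C): 173.7 × 2.13 × 17.3 = 6401 J
q2 (melt at 0 °C): 173.7 × 333.0 = 57842 J
q3 (heat water 0.0→100.0 °C): 173.7 × 4.17 × 100.0 = 72433 J
q4 (vaporize at 100 °C): 173.7 × 2271.0 = 394473 J
q5 (heat steam 100.0→132.5 °C): 173.7 × 2.01 × 32.5 = 11347 J
Total: 6401 + 57842 + 72433 + 394473 + 11347 = 542496 J = 542 kJ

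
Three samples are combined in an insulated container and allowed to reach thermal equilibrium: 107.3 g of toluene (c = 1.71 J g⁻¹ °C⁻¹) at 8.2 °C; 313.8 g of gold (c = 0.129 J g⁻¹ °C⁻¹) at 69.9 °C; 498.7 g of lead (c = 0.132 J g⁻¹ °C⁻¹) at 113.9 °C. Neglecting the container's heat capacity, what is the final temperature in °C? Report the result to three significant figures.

T_f = 40.8 °C

Σ mᵢcᵢ(T − Tᵢ) = 0  ⇒  T = Σ mᵢcᵢTᵢ / Σ mᵢcᵢ
Σ mᵢcᵢ = 107.3×1.71 + 313.8×0.129 + 498.7×0.132 = 289.7916
Σ mᵢcᵢTᵢ = 183.483×8.2 + 40.4802×69.9 + 65.8284×113.9 = 11832
T = 11832 / 289.7916 = 40.83 °C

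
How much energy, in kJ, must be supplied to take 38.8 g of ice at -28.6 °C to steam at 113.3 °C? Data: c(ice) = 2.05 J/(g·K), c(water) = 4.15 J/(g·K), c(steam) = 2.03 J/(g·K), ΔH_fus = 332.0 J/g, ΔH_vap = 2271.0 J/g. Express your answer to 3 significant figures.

q1 (heat ice -28.6→0.0 °C): 38.8 × 2.05 × 28.6 = 2275 J
q2 (melt at 0 °C): 38.8 × 332.0 = 12882 J
q3 (heat water 0.0→100.0 °C): 38.8 × 4.15 × 100.0 = 16102 J
q4 (vaporize at 100 °C): 38.8 × 2271.0 = 88115 J
q5 (heat steam 100.0→113.3 °C): 38.8 × 2.03 × 13.3 = 1048 J
Total: 2275 + 12882 + 16102 + 88115 + 1048 = 120422 J = 120 kJ

q = 120 kJ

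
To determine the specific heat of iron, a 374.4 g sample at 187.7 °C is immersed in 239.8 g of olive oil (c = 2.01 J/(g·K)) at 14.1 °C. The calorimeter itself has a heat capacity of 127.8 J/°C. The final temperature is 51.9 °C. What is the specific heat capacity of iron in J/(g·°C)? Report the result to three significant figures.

q_gained = (239.8 × 2.01 + 127.8) × (51.9 − 14.1) = 23050 J
q_lost = 374.4 × c × (187.7 − 51.9) = 50843.52 c
Set equal: c = 23050 / 50843.52 = 0.453 J/(g·°C)

c = 0.453 J/(g·°C)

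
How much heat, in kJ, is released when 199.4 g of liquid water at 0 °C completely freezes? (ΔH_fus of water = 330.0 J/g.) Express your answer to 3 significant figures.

q = m × ΔH_fus = 199.4 × 330.0 = 65800 J = 65.8 kJ

q = 65.8 kJ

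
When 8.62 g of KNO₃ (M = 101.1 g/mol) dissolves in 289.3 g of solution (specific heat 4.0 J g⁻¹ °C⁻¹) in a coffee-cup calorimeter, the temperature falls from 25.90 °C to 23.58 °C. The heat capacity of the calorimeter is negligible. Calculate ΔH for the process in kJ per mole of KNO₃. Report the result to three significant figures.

|ΔT| = |23.58 − 25.90| = 2.32 °C
|q_surr| = (289.3 × 4.0) × 2.32 = 1157.2 × 2.32 = 2685 J
n(KNO₃) = 8.62 / 101.1 = 0.08526 mol
Temperature fell, so q_rxn = +|q_surr| = 2.685 kJ
ΔH = q_rxn / n = 31.49 kJ/mol

ΔH = 31.5 kJ/mol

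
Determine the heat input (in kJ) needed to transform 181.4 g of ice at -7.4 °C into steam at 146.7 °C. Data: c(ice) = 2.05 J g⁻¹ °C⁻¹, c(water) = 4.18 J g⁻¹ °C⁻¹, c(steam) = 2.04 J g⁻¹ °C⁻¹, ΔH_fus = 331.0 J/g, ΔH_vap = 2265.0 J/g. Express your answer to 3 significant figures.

q = 567 kJ

q1 (heat ice -7.4→0.0 °C): 181.4 × 2.05 × 7.4 = 2752 J
q2 (melt at 0 °C): 181.4 × 331.0 = 60043 J
q3 (heat water 0.0→100.0 °C): 181.4 × 4.18 × 100.0 = 75825 J
q4 (vaporize at 100 °C): 181.4 × 2265.0 = 410871 J
q5 (heat steam 100.0→146.7 °C): 181.4 × 2.04 × 46.7 = 17282 J
Total: 2752 + 60043 + 75825 + 410871 + 17282 = 566773 J = 567 kJ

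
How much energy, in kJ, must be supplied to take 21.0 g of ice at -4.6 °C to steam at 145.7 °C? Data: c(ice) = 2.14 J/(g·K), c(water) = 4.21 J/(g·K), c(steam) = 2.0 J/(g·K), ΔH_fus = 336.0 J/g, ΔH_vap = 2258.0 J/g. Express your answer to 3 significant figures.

q = 65.4 kJ

q1 (heat ice -4.6→0.0 °C): 21.0 × 2.14 × 4.6 = 207 J
q2 (melt at 0 °C): 21.0 × 336.0 = 7056 J
q3 (heat water 0.0→100.0 °C): 21.0 × 4.21 × 100.0 = 8841 J
q4 (vaporize at 100 °C): 21.0 × 2258.0 = 47418 J
q5 (heat steam 100.0→145.7 °C): 21.0 × 2.0 × 45.7 = 1919 J
Total: 207 + 7056 + 8841 + 47418 + 1919 = 65441 J = 65.4 kJ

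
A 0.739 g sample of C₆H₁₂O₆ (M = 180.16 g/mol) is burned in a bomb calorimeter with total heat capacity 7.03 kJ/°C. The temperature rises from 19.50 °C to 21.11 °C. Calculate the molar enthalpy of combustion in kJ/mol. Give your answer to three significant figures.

ΔT = 21.11 − 19.50 = 1.61 °C
q_cal = C_cal × ΔT = 7.03 × 1.61 = 11.3183 kJ
n = 0.739 / 180.16 = 0.004102 mol
q_rxn = −q_cal = -11.3183 kJ
ΔH = -11.3183 / 0.004102 = -2759 kJ/mol

ΔH = -2760 kJ/mol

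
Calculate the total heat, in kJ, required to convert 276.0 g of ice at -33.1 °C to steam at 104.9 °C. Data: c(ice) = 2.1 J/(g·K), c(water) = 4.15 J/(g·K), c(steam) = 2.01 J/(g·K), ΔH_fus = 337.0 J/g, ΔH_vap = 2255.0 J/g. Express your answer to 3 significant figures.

q1 (heat ice -33.1→0.0 °C): 276.0 × 2.1 × 33.1 = 19185 J
q2 (melt at 0 °C): 276.0 × 337.0 = 93012 J
q3 (heat water 0.0→100.0 °C): 276.0 × 4.15 × 100.0 = 114540 J
q4 (vaporize at 100 °C): 276.0 × 2255.0 = 622380 J
q5 (heat steam 100.0→104.9 °C): 276.0 × 2.01 × 4.9 = 2718 J
Total: 19185 + 93012 + 114540 + 622380 + 2718 = 851835 J = 852 kJ

q = 852 kJ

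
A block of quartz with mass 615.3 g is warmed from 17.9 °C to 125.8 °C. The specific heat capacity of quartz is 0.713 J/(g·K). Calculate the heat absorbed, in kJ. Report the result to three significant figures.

q = 47.3 kJ

q = m c ΔT = 615.3 × 0.713 × (125.8 − 17.9)
q = 615.3 × 0.713 × 107.9 = 47340 J = 47.3 kJ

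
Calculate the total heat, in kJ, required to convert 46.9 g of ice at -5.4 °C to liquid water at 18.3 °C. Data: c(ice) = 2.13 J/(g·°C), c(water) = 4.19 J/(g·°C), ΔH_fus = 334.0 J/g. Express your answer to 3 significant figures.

q1 (heat ice -5.4→0.0 °C): 46.9 × 2.13 × 5.4 = 539 J
q2 (melt at 0 °C): 46.9 × 334.0 = 15665 J
q3 (heat water 0.0→18.3 °C): 46.9 × 4.19 × 18.3 = 3596 J
Total: 539 + 15665 + 3596 = 19800 J = 19.8 kJ

q = 19.8 kJ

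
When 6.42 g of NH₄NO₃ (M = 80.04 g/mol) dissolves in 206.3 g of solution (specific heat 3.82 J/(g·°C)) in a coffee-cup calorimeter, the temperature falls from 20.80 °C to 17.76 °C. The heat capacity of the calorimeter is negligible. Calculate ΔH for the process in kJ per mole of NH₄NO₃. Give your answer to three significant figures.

ΔH = 29.9 kJ/mol

|ΔT| = |17.76 − 20.80| = 3.04 °C
|q_surr| = (206.3 × 3.82) × 3.04 = 788.066 × 3.04 = 2396 J
n(NH₄NO₃) = 6.42 / 80.04 = 0.08021 mol
Temperature fell, so q_rxn = +|q_surr| = 2.396 kJ
ΔH = q_rxn / n = 29.87 kJ/mol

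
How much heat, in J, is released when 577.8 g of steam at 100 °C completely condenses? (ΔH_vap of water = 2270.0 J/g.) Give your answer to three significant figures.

q = m × ΔH_vap = 577.8 × 2270.0 = 1312000 J

q = 1310000 J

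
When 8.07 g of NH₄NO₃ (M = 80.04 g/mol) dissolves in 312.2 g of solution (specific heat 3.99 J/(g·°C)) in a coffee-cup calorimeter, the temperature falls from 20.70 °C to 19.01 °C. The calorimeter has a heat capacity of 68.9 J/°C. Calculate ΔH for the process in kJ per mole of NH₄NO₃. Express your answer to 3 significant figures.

ΔH = 22.0 kJ/mol

|ΔT| = |19.01 − 20.70| = 1.69 °C
|q_surr| = (312.2 × 3.99 + 68.9) × 1.69 = 1314.578 × 1.69 = 2222 J
n(NH₄NO₃) = 8.07 / 80.04 = 0.1008 mol
Temperature fell, so q_rxn = +|q_surr| = 2.222 kJ
ΔH = q_rxn / n = 22.04 kJ/mol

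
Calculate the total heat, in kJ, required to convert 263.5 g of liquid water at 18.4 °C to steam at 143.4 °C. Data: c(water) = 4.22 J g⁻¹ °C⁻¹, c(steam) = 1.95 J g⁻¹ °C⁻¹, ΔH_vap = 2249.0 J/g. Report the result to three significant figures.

q = 706 kJ

q1 (heat water 18.4→100.0 °C): 263.5 × 4.22 × 81.6 = 90737 J
q2 (vaporize at 100 °C): 263.5 × 2249.0 = 592612 J
q3 (heat steam 100.0→143.4 °C): 263.5 × 1.95 × 43.4 = 22300 J
Total: 90737 + 592612 + 22300 = 705649 J = 706 kJ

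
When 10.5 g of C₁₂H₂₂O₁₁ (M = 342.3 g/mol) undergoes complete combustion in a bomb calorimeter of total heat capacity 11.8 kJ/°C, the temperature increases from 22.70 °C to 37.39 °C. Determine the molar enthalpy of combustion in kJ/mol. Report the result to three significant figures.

ΔT = 37.39 − 22.70 = 14.69 °C
q_cal = C_cal × ΔT = 11.8 × 14.69 = 173.342 kJ
n = 10.5 / 342.3 = 0.03067 mol
q_rxn = −q_cal = -173.342 kJ
ΔH = -173.342 / 0.03067 = -5652 kJ/mol

ΔH = -5650 kJ/mol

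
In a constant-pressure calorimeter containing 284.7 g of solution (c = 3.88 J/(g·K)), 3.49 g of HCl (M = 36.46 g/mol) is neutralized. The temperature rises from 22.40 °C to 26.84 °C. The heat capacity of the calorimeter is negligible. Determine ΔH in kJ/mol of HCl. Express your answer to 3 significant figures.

ΔH = -51.2 kJ/mol

|ΔT| = |26.84 − 22.40| = 4.44 °C
|q_surr| = (284.7 × 3.88) × 4.44 = 1104.636 × 4.44 = 4905 J
n(HCl) = 3.49 / 36.46 = 0.09572 mol
Temperature rose, so q_rxn = −|q_surr| = -4.905 kJ
ΔH = q_rxn / n = -51.24 kJ/mol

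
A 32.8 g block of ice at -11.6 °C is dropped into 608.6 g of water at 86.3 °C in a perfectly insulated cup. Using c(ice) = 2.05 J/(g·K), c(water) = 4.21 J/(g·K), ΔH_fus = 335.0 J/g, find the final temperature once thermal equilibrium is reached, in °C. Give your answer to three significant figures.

Heat to bring ice to 0 °C and melt it: q₁ = 32.8×2.05×11.6 + 32.8×335.0 = 11768 J
Heat the water can supply cooling to 0 °C: 608.6×4.21×86.3 = 221118 J > q₁, so all ice melts.
Energy balance: 608.6×4.21×(86.3 − T) = 11768 + 32.8×4.21×(T − 0)
2562.206(86.3 − T) = 11768 + 138.088 T
221118 − 11768 = 2700.294 T
T = 209350 / 2700.294 = 77.53 °C

T_f = 77.5 °C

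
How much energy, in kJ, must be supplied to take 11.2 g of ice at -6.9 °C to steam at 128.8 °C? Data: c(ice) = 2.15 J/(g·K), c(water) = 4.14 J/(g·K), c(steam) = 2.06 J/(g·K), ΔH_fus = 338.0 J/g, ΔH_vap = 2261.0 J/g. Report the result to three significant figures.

q = 34.6 kJ

q1 (heat ice -6.9→0.0 °C): 11.2 × 2.15 × 6.9 = 166 J
q2 (melt at 0 °C): 11.2 × 338.0 = 3786 J
q3 (heat water 0.0→100.0 °C): 11.2 × 4.14 × 100.0 = 4637 J
q4 (vaporize at 100 °C): 11.2 × 2261.0 = 25323 J
q5 (heat steam 100.0→128.8 °C): 11.2 × 2.06 × 28.8 = 664 J
Total: 166 + 3786 + 4637 + 25323 + 664 = 34576 J = 34.6 kJ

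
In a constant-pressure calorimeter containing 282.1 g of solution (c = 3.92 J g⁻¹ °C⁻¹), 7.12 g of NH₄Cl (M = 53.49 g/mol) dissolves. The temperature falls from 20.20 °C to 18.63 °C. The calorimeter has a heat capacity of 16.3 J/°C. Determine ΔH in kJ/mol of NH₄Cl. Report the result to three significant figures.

|ΔT| = |18.63 − 20.20| = 1.57 °C
|q_surr| = (282.1 × 3.92 + 16.3) × 1.57 = 1122.132 × 1.57 = 1762 J
n(NH₄Cl) = 7.12 / 53.49 = 0.1331 mol
Temperature fell, so q_rxn = +|q_surr| = 1.762 kJ
ΔH = q_rxn / n = 13.24 kJ/mol

ΔH = 13.2 kJ/mol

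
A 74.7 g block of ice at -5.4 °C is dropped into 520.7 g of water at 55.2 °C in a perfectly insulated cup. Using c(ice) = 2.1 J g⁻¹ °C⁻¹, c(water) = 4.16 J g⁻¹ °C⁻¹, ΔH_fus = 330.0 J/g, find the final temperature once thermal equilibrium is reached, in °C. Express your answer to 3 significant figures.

T_f = 38.0 °C

Heat to bring ice to 0 °C and melt it: q₁ = 74.7×2.1×5.4 + 74.7×330.0 = 25498 J
Heat the water can supply cooling to 0 °C: 520.7×4.16×55.2 = 119569 J > q₁, so all ice melts.
Energy balance: 520.7×4.16×(55.2 − T) = 25498 + 74.7×4.16×(T − 0)
2166.112(55.2 − T) = 25498 + 310.752 T
119569 − 25498 = 2476.864 T
T = 94071 / 2476.864 = 37.98 °C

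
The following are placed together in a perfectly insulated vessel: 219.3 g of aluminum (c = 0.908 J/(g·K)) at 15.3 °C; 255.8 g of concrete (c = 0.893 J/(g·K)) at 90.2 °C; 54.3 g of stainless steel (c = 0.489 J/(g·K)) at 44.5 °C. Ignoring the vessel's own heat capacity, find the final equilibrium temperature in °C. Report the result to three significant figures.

Σ mᵢcᵢ(T − Tᵢ) = 0  ⇒  T = Σ mᵢcᵢTᵢ / Σ mᵢcᵢ
Σ mᵢcᵢ = 219.3×0.908 + 255.8×0.893 + 54.3×0.489 = 454.1065
Σ mᵢcᵢTᵢ = 199.1244×15.3 + 228.4294×90.2 + 26.5527×44.5 = 24833
T = 24833 / 454.1065 = 54.69 °C

T_f = 54.7 °C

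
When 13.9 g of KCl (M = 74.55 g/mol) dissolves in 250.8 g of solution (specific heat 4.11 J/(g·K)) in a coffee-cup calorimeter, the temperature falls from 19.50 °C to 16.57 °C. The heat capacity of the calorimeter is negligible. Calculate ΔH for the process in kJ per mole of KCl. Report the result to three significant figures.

ΔH = 16.2 kJ/mol

|ΔT| = |16.57 − 19.50| = 2.93 °C
|q_surr| = (250.8 × 4.11) × 2.93 = 1030.788 × 2.93 = 3020 J
n(KCl) = 13.9 / 74.55 = 0.1865 mol
Temperature fell, so q_rxn = +|q_surr| = 3.020 kJ
ΔH = q_rxn / n = 16.19 kJ/mol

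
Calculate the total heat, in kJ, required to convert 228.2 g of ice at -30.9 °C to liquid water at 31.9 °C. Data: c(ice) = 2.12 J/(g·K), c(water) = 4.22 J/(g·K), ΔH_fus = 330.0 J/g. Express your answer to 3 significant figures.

q = 121 kJ

q1 (heat ice -30.9→0.0 °C): 228.2 × 2.12 × 30.9 = 14949 J
q2 (melt at 0 °C): 228.2 × 330.0 = 75306 J
q3 (heat water 0.0→31.9 °C): 228.2 × 4.22 × 31.9 = 30720 J
Total: 14949 + 75306 + 30720 = 120975 J = 121 kJ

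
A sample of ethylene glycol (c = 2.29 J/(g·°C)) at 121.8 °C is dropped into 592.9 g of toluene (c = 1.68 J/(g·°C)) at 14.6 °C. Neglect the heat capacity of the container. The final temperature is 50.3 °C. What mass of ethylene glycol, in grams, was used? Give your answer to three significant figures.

q_gained = (592.9 × 1.68) × (50.3 − 14.6) = 35560 J
q_lost = m × 2.29 × (121.8 − 50.3) = 163.735 m
m = 35560 / 163.735 = 217 g

m = 217 g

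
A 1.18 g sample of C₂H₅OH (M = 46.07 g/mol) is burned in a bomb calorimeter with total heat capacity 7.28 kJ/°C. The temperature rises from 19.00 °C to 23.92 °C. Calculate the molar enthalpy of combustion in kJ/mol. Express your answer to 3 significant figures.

ΔH = -1400 kJ/mol

ΔT = 23.92 − 19.00 = 4.92 °C
q_cal = C_cal × ΔT = 7.28 × 4.92 = 35.8176 kJ
n = 1.18 / 46.07 = 0.02561 mol
q_rxn = −q_cal = -35.8176 kJ
ΔH = -35.8176 / 0.02561 = -1399 kJ/mol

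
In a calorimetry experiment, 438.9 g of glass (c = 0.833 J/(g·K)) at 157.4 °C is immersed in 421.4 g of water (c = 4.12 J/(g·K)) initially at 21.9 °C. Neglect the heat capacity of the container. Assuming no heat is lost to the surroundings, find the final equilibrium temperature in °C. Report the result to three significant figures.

Heat lost by glass = heat gained by water.
(438.9)(0.833)(157.4 − T) = (421.4)(4.12)(T − 21.9)
365.6037 (157.4 − T) = 1736.168 (T − 21.9)
57546 − 365.6037 T = 1736.168 T − 38022
95568 = 2101.7717 T
T = 45.47 °C

T_f = 45.5 °C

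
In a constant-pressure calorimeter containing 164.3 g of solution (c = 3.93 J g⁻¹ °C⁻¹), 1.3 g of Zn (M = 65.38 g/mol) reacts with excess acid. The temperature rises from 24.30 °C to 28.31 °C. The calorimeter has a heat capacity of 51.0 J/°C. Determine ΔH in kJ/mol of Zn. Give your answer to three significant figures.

ΔH = -141 kJ/mol

|ΔT| = |28.31 − 24.30| = 4.01 °C
|q_surr| = (164.3 × 3.93 + 51.0) × 4.01 = 696.699 × 4.01 = 2794 J
n(Zn) = 1.3 / 65.38 = 0.01988 mol
Temperature rose, so q_rxn = −|q_surr| = -2.794 kJ
ΔH = q_rxn / n = -140.5 kJ/mol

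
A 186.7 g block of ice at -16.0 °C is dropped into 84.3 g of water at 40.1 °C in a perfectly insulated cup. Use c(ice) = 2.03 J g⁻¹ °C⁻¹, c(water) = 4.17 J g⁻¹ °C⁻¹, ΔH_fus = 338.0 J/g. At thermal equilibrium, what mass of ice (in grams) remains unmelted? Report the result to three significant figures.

m_ice remaining = 163 g

Heat to warm all ice to 0 °C: 186.7×2.03×16.0 = 6064.0 J
Heat released by water cooling to 0 °C: 84.3×4.17×40.1 = 14096 J
14096 J < 6064.0 + 186.7×338.0 = 69168.6 J, so not all ice melts; final T = 0 °C.
Heat left for melting: 14096 − 6064.0 = 8032.0 J
Mass melted = 8032.0 / 338.0 = 23.76 g
Ice remaining = 186.7 − 23.76 = 162.94 g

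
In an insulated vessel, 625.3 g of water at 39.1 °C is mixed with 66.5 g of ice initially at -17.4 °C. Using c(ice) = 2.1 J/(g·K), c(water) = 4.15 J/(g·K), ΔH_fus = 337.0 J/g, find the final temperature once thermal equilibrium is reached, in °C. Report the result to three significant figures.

Heat to bring ice to 0 °C and melt it: q₁ = 66.5×2.1×17.4 + 66.5×337.0 = 24840 J
Heat the water can supply cooling to 0 °C: 625.3×4.15×39.1 = 101464 J > q₁, so all ice melts.
Energy balance: 625.3×4.15×(39.1 − T) = 24840 + 66.5×4.15×(T − 0)
2594.995(39.1 − T) = 24840 + 275.975 T
101464 − 24840 = 2870.970 T
T = 76624 / 2870.970 = 26.69 °C

T_f = 26.7 °C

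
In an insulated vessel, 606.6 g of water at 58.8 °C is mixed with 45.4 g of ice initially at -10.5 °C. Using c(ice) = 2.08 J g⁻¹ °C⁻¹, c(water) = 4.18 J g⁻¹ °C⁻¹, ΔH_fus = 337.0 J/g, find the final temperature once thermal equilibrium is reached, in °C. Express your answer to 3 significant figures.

Heat to bring ice to 0 °C and melt it: q₁ = 45.4×2.08×10.5 + 45.4×337.0 = 16291 J
Heat the water can supply cooling to 0 °C: 606.6×4.18×58.8 = 149093 J > q₁, so all ice melts.
Energy balance: 606.6×4.18×(58.8 − T) = 16291 + 45.4×4.18×(T − 0)
2535.588(58.8 − T) = 16291 + 189.772 T
149093 − 16291 = 2725.360 T
T = 132802 / 2725.360 = 48.73 °C

T_f = 48.7 °C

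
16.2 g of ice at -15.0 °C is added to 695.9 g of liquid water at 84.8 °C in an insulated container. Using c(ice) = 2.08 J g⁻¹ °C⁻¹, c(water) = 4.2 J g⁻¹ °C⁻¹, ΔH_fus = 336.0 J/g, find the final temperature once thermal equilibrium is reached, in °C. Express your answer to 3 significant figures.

T_f = 80.9 °C

Heat to bring ice to 0 °C and melt it: q₁ = 16.2×2.08×15.0 + 16.2×336.0 = 5948.6 J
Heat the water can supply cooling to 0 °C: 695.9×4.2×84.8 = 247852 J > q₁, so all ice melts.
Energy balance: 695.9×4.2×(84.8 − T) = 5948.6 + 16.2×4.2×(T − 0)
2922.78(84.8 − T) = 5948.6 + 68.04 T
247852 − 5948.6 = 2990.82 T
T = 241903.4 / 2990.82 = 80.88 °C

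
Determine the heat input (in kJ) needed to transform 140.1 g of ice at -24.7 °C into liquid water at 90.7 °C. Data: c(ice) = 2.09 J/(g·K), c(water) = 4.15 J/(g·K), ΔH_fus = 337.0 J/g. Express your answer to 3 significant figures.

q1 (heat ice -24.7→0.0 °C): 140.1 × 2.09 × 24.7 = 7232 J
q2 (melt at 0 °C): 140.1 × 337.0 = 47214 J
q3 (heat water 0.0→90.7 °C): 140.1 × 4.15 × 90.7 = 52734 J
Total: 7232 + 47214 + 52734 = 107180 J = 107 kJ

q = 107 kJ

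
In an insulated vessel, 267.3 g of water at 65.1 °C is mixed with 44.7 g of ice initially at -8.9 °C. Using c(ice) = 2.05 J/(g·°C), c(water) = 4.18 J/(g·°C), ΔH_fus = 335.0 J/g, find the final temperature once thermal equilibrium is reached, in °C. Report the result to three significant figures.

T_f = 43.7 °C

Heat to bring ice to 0 °C and melt it: q₁ = 44.7×2.05×8.9 + 44.7×335.0 = 15790 J
Heat the water can supply cooling to 0 °C: 267.3×4.18×65.1 = 72737.1 J > q₁, so all ice melts.
Energy balance: 267.3×4.18×(65.1 − T) = 15790 + 44.7×4.18×(T − 0)
1117.314(65.1 − T) = 15790 + 186.846 T
72737.1 − 15790 = 1304.160 T
T = 56947.1 / 1304.160 = 43.67 °C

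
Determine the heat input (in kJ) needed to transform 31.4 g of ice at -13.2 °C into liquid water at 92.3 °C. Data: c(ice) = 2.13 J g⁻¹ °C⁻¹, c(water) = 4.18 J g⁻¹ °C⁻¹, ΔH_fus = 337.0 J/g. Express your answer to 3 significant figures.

q1 (heat ice -13.2→0.0 °C): 31.4 × 2.13 × 13.2 = 883 J
q2 (melt at 0 °C): 31.4 × 337.0 = 10582 J
q3 (heat water 0.0→92.3 °C): 31.4 × 4.18 × 92.3 = 12115 J
Total: 883 + 10582 + 12115 = 23580 J = 23.6 kJ

q = 23.6 kJ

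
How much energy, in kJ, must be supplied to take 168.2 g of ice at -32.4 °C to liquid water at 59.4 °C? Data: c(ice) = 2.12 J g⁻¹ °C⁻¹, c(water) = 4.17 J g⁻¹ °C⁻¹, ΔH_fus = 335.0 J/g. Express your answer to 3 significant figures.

q = 110 kJ

q1 (heat ice -32.4→0.0 °C): 168.2 × 2.12 × 32.4 = 11553 J
q2 (melt at 0 °C): 168.2 × 335.0 = 56347 J
q3 (heat water 0.0→59.4 °C): 168.2 × 4.17 × 59.4 = 41663 J
Total: 11553 + 56347 + 41663 = 109563 J = 110 kJ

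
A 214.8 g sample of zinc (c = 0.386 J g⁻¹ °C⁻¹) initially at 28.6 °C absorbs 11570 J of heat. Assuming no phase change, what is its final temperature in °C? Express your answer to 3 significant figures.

ΔT = q / (m c) = 11570 / (214.8 × 0.386) = 139.5 °C
T_f = 28.6 + 139.5 = 168.1 °C

T_f = 168 °C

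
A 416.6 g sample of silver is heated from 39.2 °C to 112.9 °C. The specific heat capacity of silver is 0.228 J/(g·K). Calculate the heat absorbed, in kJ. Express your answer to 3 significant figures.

q = 7.00 kJ

q = m c ΔT = 416.6 × 0.228 × (112.9 − 39.2)
q = 416.6 × 0.228 × 73.7 = 7000 J = 7.00 kJ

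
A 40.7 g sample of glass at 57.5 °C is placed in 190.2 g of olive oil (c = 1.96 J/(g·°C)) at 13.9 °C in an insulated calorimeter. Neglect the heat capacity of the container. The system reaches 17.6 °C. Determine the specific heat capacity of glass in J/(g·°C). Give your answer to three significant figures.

c = 0.849 J/(g·°C)

q_gained = (190.2 × 1.96) × (17.6 − 13.9) = 1379 J
q_lost = 40.7 × c × (57.5 − 17.6) = 1623.93 c
Set equal: c = 1379 / 1623.93 = 0.849 J/(g·°C)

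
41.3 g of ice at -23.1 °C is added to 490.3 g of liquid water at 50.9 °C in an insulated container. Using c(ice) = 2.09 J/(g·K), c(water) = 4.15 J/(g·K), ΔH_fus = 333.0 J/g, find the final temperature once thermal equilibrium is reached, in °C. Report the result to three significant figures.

T_f = 39.8 °C

Heat to bring ice to 0 °C and melt it: q₁ = 41.3×2.09×23.1 + 41.3×333.0 = 15747 J
Heat the water can supply cooling to 0 °C: 490.3×4.15×50.9 = 103569 J > q₁, so all ice melts.
Energy balance: 490.3×4.15×(50.9 − T) = 15747 + 41.3×4.15×(T − 0)
2034.745(50.9 − T) = 15747 + 171.395 T
103569 − 15747 = 2206.140 T
T = 87822 / 2206.140 = 39.81 °C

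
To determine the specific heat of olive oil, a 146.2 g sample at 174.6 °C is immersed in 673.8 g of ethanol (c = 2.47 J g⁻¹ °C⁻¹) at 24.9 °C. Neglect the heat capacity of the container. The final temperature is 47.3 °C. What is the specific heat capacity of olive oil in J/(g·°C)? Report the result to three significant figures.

q_gained = (673.8 × 2.47) × (47.3 − 24.9) = 37280 J
q_lost = 146.2 × c × (174.6 − 47.3) = 18611.26 c
Set equal: c = 37280 / 18611.26 = 2.00 J/(g·°C)

c = 2.00 J/(g·°C)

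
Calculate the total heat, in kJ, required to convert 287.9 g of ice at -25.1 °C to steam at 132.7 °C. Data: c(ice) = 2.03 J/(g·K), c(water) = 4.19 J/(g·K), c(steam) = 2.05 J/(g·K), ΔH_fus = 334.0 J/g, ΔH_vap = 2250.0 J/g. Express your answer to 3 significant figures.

q = 899 kJ

q1 (heat ice -25.1→0.0 °C): 287.9 × 2.03 × 25.1 = 14669 J
q2 (melt at 0 °C): 287.9 × 334.0 = 96159 J
q3 (heat water 0.0→100.0 °C): 287.9 × 4.19 × 100.0 = 120630 J
q4 (vaporize at 100 °C): 287.9 × 2250.0 = 647775 J
q5 (heat steam 100.0→132.7 °C): 287.9 × 2.05 × 32.7 = 19299 J
Total: 14669 + 96159 + 120630 + 647775 + 19299 = 898532 J = 899 kJ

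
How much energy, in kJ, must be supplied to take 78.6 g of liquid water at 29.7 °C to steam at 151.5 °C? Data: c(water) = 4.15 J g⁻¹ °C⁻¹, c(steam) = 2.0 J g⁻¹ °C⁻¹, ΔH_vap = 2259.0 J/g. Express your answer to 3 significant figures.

q = 209 kJ

q1 (heat water 29.7→100.0 °C): 78.6 × 4.15 × 70.3 = 22931 J
q2 (vaporize at 100 °C): 78.6 × 2259.0 = 177557 J
q3 (heat steam 100.0→151.5 °C): 78.6 × 2.0 × 51.5 = 8096 J
Total: 22931 + 177557 + 8096 = 208584 J = 209 kJ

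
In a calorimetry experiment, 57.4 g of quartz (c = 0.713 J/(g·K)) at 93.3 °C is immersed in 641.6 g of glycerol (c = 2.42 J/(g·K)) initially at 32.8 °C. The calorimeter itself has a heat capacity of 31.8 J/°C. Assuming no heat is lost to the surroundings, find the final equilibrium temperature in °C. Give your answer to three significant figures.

T_f = 34.3 °C

Heat lost by quartz = heat gained by glycerol + calorimeter.
(57.4)(0.713)(93.3 − T) = [(641.6)(2.42) + 31.8](T − 32.8)
40.9262 (93.3 − T) = 1584.472 (T − 32.8)
3818.4 − 40.9262 T = 1584.472 T − 51971
55789.4 = 1625.3982 T
T = 34.32 °C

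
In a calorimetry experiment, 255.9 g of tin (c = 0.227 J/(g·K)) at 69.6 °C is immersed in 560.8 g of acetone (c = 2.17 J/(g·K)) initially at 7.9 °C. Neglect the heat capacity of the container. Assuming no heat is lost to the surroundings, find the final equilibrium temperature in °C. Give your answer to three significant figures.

T_f = 10.7 °C

Heat lost by tin = heat gained by acetone.
(255.9)(0.227)(69.6 − T) = (560.8)(2.17)(T − 7.9)
58.0893 (69.6 − T) = 1216.936 (T − 7.9)
4043.0 − 58.0893 T = 1216.936 T − 9613.8
13656.8 = 1275.0253 T
T = 10.71 °C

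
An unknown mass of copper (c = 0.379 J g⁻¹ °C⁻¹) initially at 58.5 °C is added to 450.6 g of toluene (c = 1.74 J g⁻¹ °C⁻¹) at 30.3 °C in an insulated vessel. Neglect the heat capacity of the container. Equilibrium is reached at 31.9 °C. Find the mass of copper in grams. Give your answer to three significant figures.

q_gained = (450.6 × 1.74) × (31.9 − 30.3) = 1254 J
q_lost = m × 0.379 × (58.5 − 31.9) = 10.0814 m
m = 1254 / 10.0814 = 124 g

m = 124 g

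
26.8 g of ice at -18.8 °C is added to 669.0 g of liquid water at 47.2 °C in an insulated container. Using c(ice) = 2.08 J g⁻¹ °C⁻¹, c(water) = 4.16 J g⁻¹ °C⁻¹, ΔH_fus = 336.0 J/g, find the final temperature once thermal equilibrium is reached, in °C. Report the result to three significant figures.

T_f = 41.9 °C

Heat to bring ice to 0 °C and melt it: q₁ = 26.8×2.08×18.8 + 26.8×336.0 = 10053 J
Heat the water can supply cooling to 0 °C: 669.0×4.16×47.2 = 131359 J > q₁, so all ice melts.
Energy balance: 669.0×4.16×(47.2 − T) = 10053 + 26.8×4.16×(T − 0)
2783.04(47.2 − T) = 10053 + 111.488 T
131359 − 10053 = 2894.528 T
T = 121306 / 2894.528 = 41.91 °C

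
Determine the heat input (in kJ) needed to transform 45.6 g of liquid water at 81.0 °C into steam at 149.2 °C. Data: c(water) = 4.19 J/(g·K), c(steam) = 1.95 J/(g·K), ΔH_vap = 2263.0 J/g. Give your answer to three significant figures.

q1 (heat water 81.0→100.0 °C): 45.6 × 4.19 × 19.0 = 3630 J
q2 (vaporize at 100 °C): 45.6 × 2263.0 = 103193 J
q3 (heat steam 100.0→149.2 °C): 45.6 × 1.95 × 49.2 = 4375 J
Total: 3630 + 103193 + 4375 = 111198 J = 111 kJ

q = 111 kJ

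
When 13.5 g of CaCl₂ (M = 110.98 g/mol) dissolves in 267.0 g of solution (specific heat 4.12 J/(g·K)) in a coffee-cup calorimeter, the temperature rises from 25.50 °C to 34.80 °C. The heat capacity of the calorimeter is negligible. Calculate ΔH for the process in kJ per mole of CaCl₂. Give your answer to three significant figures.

ΔH = -84.1 kJ/mol

|ΔT| = |34.80 − 25.50| = 9.30 °C
|q_surr| = (267.0 × 4.12) × 9.30 = 1100.04 × 9.30 = 10230 J
n(CaCl₂) = 13.5 / 110.98 = 0.1216 mol
Temperature rose, so q_rxn = −|q_surr| = -10.23 kJ
ΔH = q_rxn / n = -84.13 kJ/mol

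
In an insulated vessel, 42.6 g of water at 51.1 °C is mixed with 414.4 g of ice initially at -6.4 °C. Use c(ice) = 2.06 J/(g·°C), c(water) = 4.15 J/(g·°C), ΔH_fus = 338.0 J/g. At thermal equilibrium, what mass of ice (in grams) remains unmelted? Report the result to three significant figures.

m_ice remaining = 404 g

Heat to warm all ice to 0 °C: 414.4×2.06×6.4 = 5463.4 J
Heat released by water cooling to 0 °C: 42.6×4.15×51.1 = 9034.0 J
9034.0 J < 5463.4 + 414.4×338.0 = 145530.6 J, so not all ice melts; final T = 0 °C.
Heat left for melting: 9034.0 − 5463.4 = 3570.6 J
Mass melted = 3570.6 / 338.0 = 10.56 g
Ice remaining = 414.4 − 10.56 = 403.84 g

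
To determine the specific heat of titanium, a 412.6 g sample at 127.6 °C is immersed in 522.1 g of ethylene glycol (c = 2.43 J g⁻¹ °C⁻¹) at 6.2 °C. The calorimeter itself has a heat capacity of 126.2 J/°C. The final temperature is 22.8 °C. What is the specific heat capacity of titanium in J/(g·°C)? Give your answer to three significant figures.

q_gained = (522.1 × 2.43 + 126.2) × (22.8 − 6.2) = 23160 J
q_lost = 412.6 × c × (127.6 − 22.8) = 43240.48 c
Set equal: c = 23160 / 43240.48 = 0.536 J/(g·°C)

c = 0.536 J/(g·°C)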